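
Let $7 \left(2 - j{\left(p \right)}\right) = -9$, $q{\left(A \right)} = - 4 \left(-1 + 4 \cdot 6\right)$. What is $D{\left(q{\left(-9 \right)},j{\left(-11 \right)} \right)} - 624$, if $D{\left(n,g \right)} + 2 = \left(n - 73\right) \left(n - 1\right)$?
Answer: $14719$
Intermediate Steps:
$q{\left(A \right)} = -92$ ($q{\left(A \right)} = - 4 \left(-1 + 24\right) = \left(-4\right) 23 = -92$)
$j{\left(p \right)} = \frac{23}{7}$ ($j{\left(p \right)} = 2 - - \frac{9}{7} = 2 + \frac{9}{7} = \frac{23}{7}$)
$D{\left(n,g \right)} = -2 + \left(-1 + n\right) \left(-73 + n\right)$ ($D{\left(n,g \right)} = -2 + \left(n - 73\right) \left(n - 1\right) = -2 + \left(-73 + n\right) \left(-1 + n\right) = -2 + \left(-1 + n\right) \left(-73 + n\right)$)
$D{\left(q{\left(-9 \right)},j{\left(-11 \right)} \right)} - 624 = \left(71 + \left(-92\right)^{2} - -6808\right) - 624 = \left(71 + 8464 + 6808\right) - 624 = 15343 - 624 = 14719$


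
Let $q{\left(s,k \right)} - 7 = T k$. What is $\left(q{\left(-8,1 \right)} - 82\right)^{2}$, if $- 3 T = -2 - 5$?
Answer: $\frac{47524}{9} \approx 5280.4$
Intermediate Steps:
$T = \frac{7}{3}$ ($T = - \frac{-2 - 5}{3} = \left(- \frac{1}{3}\right) \left(-7\right) = \frac{7}{3} \approx 2.3333$)
$q{\left(s,k \right)} = 7 + \frac{7 k}{3}$
$\left(q{\left(-8,1 \right)} - 82\right)^{2} = \left(\left(7 + \frac{7}{3} \cdot 1\right) - 82\right)^{2} = \left(\left(7 + \frac{7}{3}\right) - 82\right)^{2} = \left(\frac{28}{3} - 82\right)^{2} = \left(- \frac{218}{3}\right)^{2} = \frac{47524}{9}$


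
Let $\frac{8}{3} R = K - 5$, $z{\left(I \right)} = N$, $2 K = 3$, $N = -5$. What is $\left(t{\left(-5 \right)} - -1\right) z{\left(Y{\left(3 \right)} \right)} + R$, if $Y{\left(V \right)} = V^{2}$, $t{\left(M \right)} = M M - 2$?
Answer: $- \frac{1941}{16} \approx -121.31$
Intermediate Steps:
$K = \frac{3}{2}$ ($K = \frac{1}{2} \cdot 3 = \frac{3}{2} \approx 1.5$)
$t{\left(M \right)} = -2 + M^{2}$ ($t{\left(M \right)} = M^{2} - 2 = -2 + M^{2}$)
$z{\left(I \right)} = -5$
$R = - \frac{21}{16}$ ($R = \frac{3 \left(\frac{3}{2} - 5\right)}{8} = \frac{3}{8} \left(- \frac{7}{2}\right) = - \frac{21}{16} \approx -1.3125$)
$\left(t{\left(-5 \right)} - -1\right) z{\left(Y{\left(3 \right)} \right)} + R = \left(\left(-2 + \left(-5\right)^{2}\right) - -1\right) \left(-5\right) - \frac{21}{16} = \left(\left(-2 + 25\right) + 1\right) \left(-5\right) - \frac{21}{16} = \left(23 + 1\right) \left(-5\right) - \frac{21}{16} = 24 \left(-5\right) - \frac{21}{16} = -120 - \frac{21}{16} = - \frac{1941}{16}$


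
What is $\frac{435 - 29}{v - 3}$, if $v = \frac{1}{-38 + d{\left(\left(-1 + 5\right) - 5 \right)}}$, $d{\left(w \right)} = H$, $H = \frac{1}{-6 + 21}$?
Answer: $- \frac{16501}{123} \approx -134.15$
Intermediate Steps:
$H = \frac{1}{15} \approx 0.066667$
$d{\left(w \right)} = \frac{1}{15}$
$v = - \frac{15}{569}$ ($v = \frac{1}{-38 + \frac{1}{15}} = \frac{1}{- \frac{569}{15}} = - \frac{15}{569} \approx -0.026362$)
$\frac{435 - 29}{v - 3} = \frac{435 - 29}{- \frac{15}{569} - 3} = \frac{406}{- \frac{1722}{569}} = 406 \left(- \frac{569}{1722}\right) = - \frac{16501}{123}$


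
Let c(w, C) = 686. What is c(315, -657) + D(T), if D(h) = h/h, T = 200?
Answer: 687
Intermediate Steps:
D(h) = 1
c(315, -657) + D(T) = 686 + 1 = 687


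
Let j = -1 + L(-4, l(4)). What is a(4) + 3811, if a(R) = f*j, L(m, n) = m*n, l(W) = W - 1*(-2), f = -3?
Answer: 3886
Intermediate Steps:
l(W) = 2 + W (l(W) = W + 2 = 2 + W)
j = -25 (j = -1 - 4*(2 + 4) = -1 - 4*6 = -1 - 24 = -25)
a(R) = 75 (a(R) = -3*(-25) = 75)
a(4) + 3811 = 75 + 3811 = 3886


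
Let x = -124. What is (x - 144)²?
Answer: 71824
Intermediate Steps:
(x - 144)² = (-124 - 144)² = (-268)² = 71824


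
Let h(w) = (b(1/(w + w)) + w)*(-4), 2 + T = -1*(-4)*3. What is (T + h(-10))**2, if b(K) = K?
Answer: 63001/25 ≈ 2520.0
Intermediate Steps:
T = 10 (T = -2 - 1*(-4)*3 = -2 + 4*3 = -2 + 12 = 10)
h(w) = -4*w - 2/w (h(w) = (1/(w + w) + w)*(-4) = (1/(2*w) + w)*(-4) = (w + 1/(2*w))*(-4) = -4*w - 2/w)
(T + h(-10))**2 = (10 + (-4*(-10) - 2/(-10)))**2 = (10 + (40 - 2*(-1/10)))**2 = (10 + (40 + 1/5))**2 = (10 + 201/5)**2 = (251/5)**2 = 63001/25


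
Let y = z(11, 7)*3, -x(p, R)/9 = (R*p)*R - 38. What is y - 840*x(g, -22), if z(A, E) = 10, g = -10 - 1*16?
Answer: -95422290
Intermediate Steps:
g = -26 (g = -10 - 16 = -26)
x(p, R) = 342 - 9*p*R² (x(p, R) = -9*((R*p)*R - 38) = -9*(p*R² - 38) = -9*(-38 + p*R²) = 342 - 9*p*R²)
y = 30 (y = 10*3 = 30)
y - 840*x(g, -22) = 30 - 840*(342 - 9*(-26)*(-22)²) = 30 - 840*(342 - 9*(-26)*484) = 30 - 840*(342 + 113256) = 30 - 840*113598 = 30 - 95422320 = -95422290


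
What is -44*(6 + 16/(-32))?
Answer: -242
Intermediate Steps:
-44*(6 + 16/(-32)) = -44*(6 + 16*(-1/32)) = -44*(6 - ½) = -44*11/2 = -242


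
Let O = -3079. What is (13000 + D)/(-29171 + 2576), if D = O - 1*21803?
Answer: 11882/26595 ≈ 0.44678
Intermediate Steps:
D = -24882 (D = -3079 - 1*21803 = -3079 - 21803 = -24882)
(13000 + D)/(-29171 + 2576) = (13000 - 24882)/(-29171 + 2576) = -11882/(-26595) = -11882*(-1/26595) = 11882/26595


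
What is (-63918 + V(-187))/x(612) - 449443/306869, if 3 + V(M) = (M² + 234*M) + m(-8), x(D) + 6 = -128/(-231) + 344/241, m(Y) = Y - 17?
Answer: 1242482670949463/68650891466 ≈ 18099.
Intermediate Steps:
m(Y) = -17 + Y
x(D) = -223714/55671 (x(D) = -6 + (-128/(-231) + 344/241) = -6 + (-128*(-1/231) + 344*(1/241)) = -6 + (128/231 + 344/241) = -6 + 110312/55671 = -223714/55671)
V(M) = -28 + M² + 234*M (V(M) = -3 + ((M² + 234*M) + (-17 - 8)) = -3 + ((M² + 234*M) - 25) = -3 + (-25 + M² + 234*M) = -28 + M² + 234*M)
(-63918 + V(-187))/x(612) - 449443/306869 = (-63918 + (-28 + (-187)² + 234*(-187)))/(-223714/55671) - 449443/306869 = (-63918 + (-28 + 34969 - 43758))*(-55671/223714) - 449443*1/306869 = (-63918 - 8817)*(-55671/223714) - 449443/306869 = -72735*(-55671/223714) - 449443/306869 = 4049230185/223714 - 449443/306869 = 1242482670949463/68650891466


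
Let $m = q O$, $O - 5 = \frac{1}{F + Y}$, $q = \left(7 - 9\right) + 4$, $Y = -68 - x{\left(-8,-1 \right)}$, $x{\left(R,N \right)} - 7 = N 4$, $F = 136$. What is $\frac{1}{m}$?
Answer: $\frac{65}{652} \approx 0.099693$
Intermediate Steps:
$x{\left(R,N \right)} = 7 + 4 N$ ($x{\left(R,N \right)} = 7 + N 4 = 7 + 4 N$)
$Y = -71$ ($Y = -68 - \left(7 + 4 \left(-1\right)\right) = -68 - \left(7 - 4\right) = -68 - 3 = -71$)
$q = 2$ ($q = -2 + 4 = 2$)
$O = \frac{326}{65}$ ($O = 5 + \frac{1}{136 - 71} = 5 + \frac{1}{65} = \frac{326}{65} \approx 5.0154$)
$m = \frac{652}{65}$ ($m = 2 \cdot \frac{326}{65} = \frac{652}{65} \approx 10.031$)
$\frac{1}{m} = \frac{1}{\frac{652}{65}} = \frac{65}{652}$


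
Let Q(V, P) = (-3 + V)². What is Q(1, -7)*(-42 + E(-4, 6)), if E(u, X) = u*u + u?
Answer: -120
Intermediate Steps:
E(u, X) = u + u² (E(u, X) = u² + u = u + u²)
Q(1, -7)*(-42 + E(-4, 6)) = (-3 + 1)²*(-42 - 4*(1 - 4)) = (-2)²*(-42 - 4*(-3)) = 4*(-42 + 12) = 4*(-30) = -120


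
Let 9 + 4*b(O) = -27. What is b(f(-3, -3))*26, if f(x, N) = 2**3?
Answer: -234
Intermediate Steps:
f(x, N) = 8
b(O) = -9 (b(O) = -9/4 + (1/4)*(-27) = -9/4 - 27/4 = -9)
b(f(-3, -3))*26 = -9*26 = -234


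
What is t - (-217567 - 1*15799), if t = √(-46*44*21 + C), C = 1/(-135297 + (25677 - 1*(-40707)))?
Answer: 233366 + I*√22427951417521/22971 ≈ 2.3337e+5 + 206.17*I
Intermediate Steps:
C = -1/68913 (C = 1/(-135297 + (25677 + 40707)) = 1/(-135297 + 66384) = 1/(-68913) = -1/68913 ≈ -1.4511e-5)
t = I*√22427951417521/22971 (t = √(-46*44*21 - 1/68913) = √(-2024*21 - 1/68913) = √(-42504 - 1/68913) = √(-2929078153/68913) = I*√22427951417521/22971 ≈ 206.17*I)
t - (-217567 - 1*15799) = I*√22427951417521/22971 - (-217567 - 1*15799) = I*√22427951417521/22971 - (-217567 - 15799) = I*√22427951417521/22971 - 1*(-233366) = I*√22427951417521/22971 + 233366 = 233366 + I*√22427951417521/22971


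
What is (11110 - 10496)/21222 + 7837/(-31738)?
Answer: -73414841/336771918 ≈ -0.21800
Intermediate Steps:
(11110 - 10496)/21222 + 7837/(-31738) = 614*(1/21222) + 7837*(-1/31738) = 307/10611 - 7837/31738 = -73414841/336771918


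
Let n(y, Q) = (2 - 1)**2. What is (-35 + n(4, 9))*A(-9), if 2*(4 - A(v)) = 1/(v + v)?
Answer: -2465/18 ≈ -136.94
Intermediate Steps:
n(y, Q) = 1 (n(y, Q) = 1**2 = 1)
A(v) = 4 - 1/(4*v) (A(v) = 4 - 1/(2*(v + v)) = 4 - 1/(2*v)/2 = 4 - 1/(4*v))
(-35 + n(4, 9))*A(-9) = (-35 + 1)*(4 - 1/4/(-9)) = -34*(4 - 1/4*(-1/9)) = -34*(4 + 1/36) = -34*145/36 = -2465/18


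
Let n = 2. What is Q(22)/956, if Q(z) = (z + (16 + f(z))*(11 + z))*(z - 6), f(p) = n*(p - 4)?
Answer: 6952/239 ≈ 29.088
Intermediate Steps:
f(p) = -8 + 2*p (f(p) = 2*(p - 4) = 2*(-4 + p) = -8 + 2*p)
Q(z) = (-6 + z)*(z + (8 + 2*z)*(11 + z)) (Q(z) = (z + (16 + (-8 + 2*z))*(11 + z))*(z - 6) = (z + (8 + 2*z)*(11 + z))*(-6 + z) = (-6 + z)*(z + (8 + 2*z)*(11 + z)))
Q(22)/956 = (-528 - 98*22 + 2*22³ + 19*22²)/956 = (-528 - 2156 + 2*10648 + 19*484)*(1/956) = (-528 - 2156 + 21296 + 9196)*(1/956) = 27808*(1/956) = 6952/239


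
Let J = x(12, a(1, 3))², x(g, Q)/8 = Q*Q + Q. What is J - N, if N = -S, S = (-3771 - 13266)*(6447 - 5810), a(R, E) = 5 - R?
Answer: -10826969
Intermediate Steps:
x(g, Q) = 8*Q + 8*Q² (x(g, Q) = 8*(Q*Q + Q) = 8*(Q² + Q) = 8*(Q + Q²) = 8*Q + 8*Q²)
J = 25600 (J = (8*(5 - 1*1)*(1 + (5 - 1*1)))² = (8*(5 - 1)*(1 + (5 - 1)))² = (8*4*(1 + 4))² = (8*4*5)² = 160² = 25600)
S = -10852569 (S = -17037*637 = -10852569)
N = 10852569 (N = -1*(-10852569) = 10852569)
J - N = 25600 - 1*10852569 = 25600 - 10852569 = -10826969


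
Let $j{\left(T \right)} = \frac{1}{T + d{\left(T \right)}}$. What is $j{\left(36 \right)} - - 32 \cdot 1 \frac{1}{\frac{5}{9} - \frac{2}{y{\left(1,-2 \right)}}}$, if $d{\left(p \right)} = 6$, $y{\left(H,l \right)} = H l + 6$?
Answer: $\frac{24193}{42} \approx 576.02$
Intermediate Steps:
$y{\left(H,l \right)} = 6 + H l$
$j{\left(T \right)} = \frac{1}{6 + T}$ ($j{\left(T \right)} = \frac{1}{T + 6} = \frac{1}{6 + T}$)
$j{\left(36 \right)} - - 32 \cdot 1 \frac{1}{\frac{5}{9} - \frac{2}{y{\left(1,-2 \right)}}} = \frac{1}{6 + 36} - - 32 \cdot 1 \frac{1}{\frac{5}{9} - \frac{2}{6 + 1 \left(-2\right)}} = \frac{1}{42} - - 32 \cdot 1 \frac{1}{5 \cdot \frac{1}{9} - \frac{2}{6 - 2}} = \frac{1}{42} - - 32 \cdot 1 \frac{1}{\frac{5}{9} - \frac{2}{4}} = \frac{1}{42} - - 32 \cdot 1 \frac{1}{\frac{5}{9} - \frac{1}{2}} = \frac{1}{42} - - 32 \cdot 1 \frac{1}{\frac{1}{18}} = \frac{1}{42} - - 32 \cdot 1 \cdot 18 = \frac{1}{42} - \left(-32\right) 18 = \frac{1}{42} - -576 = \frac{1}{42} + 576 = \frac{24193}{42}$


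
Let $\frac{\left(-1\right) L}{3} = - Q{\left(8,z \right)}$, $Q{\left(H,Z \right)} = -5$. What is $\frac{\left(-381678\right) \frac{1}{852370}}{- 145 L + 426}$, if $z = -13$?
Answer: $- \frac{63613}{369502395} \approx -0.00017216$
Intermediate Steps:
$L = -15$ ($L = - 3 \left(\left(-1\right) \left(-5\right)\right) = \left(-3\right) 5 = -15$)
$\frac{\left(-381678\right) \frac{1}{852370}}{- 145 L + 426} = \frac{\left(-381678\right) \frac{1}{852370}}{\left(-145\right) \left(-15\right) + 426} = \frac{\left(-381678\right) \frac{1}{852370}}{2175 + 426} = - \frac{190839}{426185 \cdot 2601} = \left(- \frac{190839}{426185}\right) \frac{1}{2601} = - \frac{63613}{369502395}$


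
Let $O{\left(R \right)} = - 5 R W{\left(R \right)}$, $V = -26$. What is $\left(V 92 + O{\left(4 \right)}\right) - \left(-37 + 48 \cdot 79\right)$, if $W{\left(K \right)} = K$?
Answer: $-6227$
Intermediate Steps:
$O{\left(R \right)} = - 5 R^{2}$ ($O{\left(R \right)} = - 5 R R = - 5 R^{2}$)
$\left(V 92 + O{\left(4 \right)}\right) - \left(-37 + 48 \cdot 79\right) = \left(\left(-26\right) 92 - 5 \cdot 4^{2}\right) - \left(-37 + 48 \cdot 79\right) = \left(-2392 - 80\right) - \left(-37 + 3792\right) = \left(-2392 - 80\right) - 3755 = -2472 - 3755 = -6227$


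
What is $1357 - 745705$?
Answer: $-744348$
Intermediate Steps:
$1357 - 745705 = -744348$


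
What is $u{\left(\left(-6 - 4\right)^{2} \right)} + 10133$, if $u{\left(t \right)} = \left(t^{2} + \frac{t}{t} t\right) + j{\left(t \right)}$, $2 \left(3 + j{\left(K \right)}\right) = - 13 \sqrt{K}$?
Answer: $20165$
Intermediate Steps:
$j{\left(K \right)} = -3 - \frac{13 \sqrt{K}}{2}$ ($j{\left(K \right)} = -3 + \frac{\left(-13\right) \sqrt{K}}{2} = -3 - \frac{13 \sqrt{K}}{2}$)
$u{\left(t \right)} = -3 + t + t^{2} - \frac{13 \sqrt{t}}{2}$ ($u{\left(t \right)} = \left(t^{2} + \frac{t}{t} t\right) - \left(3 + \frac{13 \sqrt{t}}{2}\right) = \left(t^{2} + 1 t\right) - \left(3 + \frac{13 \sqrt{t}}{2}\right) = \left(t^{2} + t\right) - \left(3 + \frac{13 \sqrt{t}}{2}\right) = \left(t + t^{2}\right) - \left(3 + \frac{13 \sqrt{t}}{2}\right) = -3 + t + t^{2} - \frac{13 \sqrt{t}}{2}$)
$u{\left(\left(-6 - 4\right)^{2} \right)} + 10133 = \left(-3 + \left(-6 - 4\right)^{2} + \left(\left(-6 - 4\right)^{2}\right)^{2} - \frac{13 \sqrt{\left(-6 - 4\right)^{2}}}{2}\right) + 10133 = \left(-3 + \left(-10\right)^{2} + \left(\left(-10\right)^{2}\right)^{2} - \frac{13 \sqrt{\left(-10\right)^{2}}}{2}\right) + 10133 = \left(-3 + 100 + 100^{2} - \frac{13 \sqrt{100}}{2}\right) + 10133 = \left(-3 + 100 + 10000 - 65\right) + 10133 = 10032 + 10133 = 20165$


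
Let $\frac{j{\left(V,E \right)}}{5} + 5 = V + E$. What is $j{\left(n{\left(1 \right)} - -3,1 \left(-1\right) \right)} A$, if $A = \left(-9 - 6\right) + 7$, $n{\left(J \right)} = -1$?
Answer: $160$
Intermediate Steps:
$j{\left(V,E \right)} = -25 + 5 E + 5 V$ ($j{\left(V,E \right)} = -25 + 5 \left(V + E\right) = -25 + 5 \left(E + V\right) = -25 + \left(5 E + 5 V\right) = -25 + 5 E + 5 V$)
$A = -8$ ($A = -15 + 7 = -8$)
$j{\left(n{\left(1 \right)} - -3,1 \left(-1\right) \right)} A = \left(-25 + 5 \cdot 1 \left(-1\right) + 5 \left(-1 - -3\right)\right) \left(-8\right) = \left(-25 + 5 \left(-1\right) + 5 \left(-1 + 3\right)\right) \left(-8\right) = \left(-25 - 5 + 5 \cdot 2\right) \left(-8\right) = \left(-25 - 5 + 10\right) \left(-8\right) = \left(-20\right) \left(-8\right) = 160$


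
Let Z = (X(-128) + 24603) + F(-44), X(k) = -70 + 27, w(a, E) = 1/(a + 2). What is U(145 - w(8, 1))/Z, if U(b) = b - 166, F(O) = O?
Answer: -211/245160 ≈ -0.00086066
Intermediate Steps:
w(a, E) = 1/(2 + a)
X(k) = -43
U(b) = -166 + b
Z = 24516 (Z = (-43 + 24603) - 44 = 24560 - 44 = 24516)
U(145 - w(8, 1))/Z = (-166 + (145 - 1/(2 + 8)))/24516 = (-166 + (145 - 1/10))*(1/24516) = (-166 + 1449/10)*(1/24516) = -211/10*1/24516 = -211/245160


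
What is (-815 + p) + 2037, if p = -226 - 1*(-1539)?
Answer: 2535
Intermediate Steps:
p = 1313 (p = -226 + 1539 = 1313)
(-815 + p) + 2037 = (-815 + 1313) + 2037 = 498 + 2037 = 2535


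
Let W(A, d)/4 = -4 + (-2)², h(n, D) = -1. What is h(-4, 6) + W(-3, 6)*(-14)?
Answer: -1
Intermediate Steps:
W(A, d) = 0 (W(A, d) = 4*(-4 + (-2)²) = 4*(-4 + 4) = 4*0 = 0)
h(-4, 6) + W(-3, 6)*(-14) = -1 + 0*(-14) = -1 + 0 = -1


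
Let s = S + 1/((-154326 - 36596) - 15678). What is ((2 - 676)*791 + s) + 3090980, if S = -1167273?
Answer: 287292381799/206600 ≈ 1.3906e+6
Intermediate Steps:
s = -241158601801/206600 (s = -1167273 + 1/((-154326 - 36596) - 15678) = -1167273 + 1/(-190922 - 15678) = -1167273 + 1/(-206600) = -1167273 - 1/206600 = -241158601801/206600 ≈ -1.1673e+6)
((2 - 676)*791 + s) + 3090980 = ((2 - 676)*791 - 241158601801/206600) + 3090980 = (-674*791 - 241158601801/206600) + 3090980 = (-533134 - 241158601801/206600) + 3090980 = -351304086201/206600 + 3090980 = 287292381799/206600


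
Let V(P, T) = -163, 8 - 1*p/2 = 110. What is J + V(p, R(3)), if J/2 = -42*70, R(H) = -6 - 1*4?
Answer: -6043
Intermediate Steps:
p = -204 (p = 16 - 2*110 = 16 - 220 = -204)
R(H) = -10 (R(H) = -6 - 4 = -10)
J = -5880 (J = 2*(-42*70) = 2*(-2940) = -5880)
J + V(p, R(3)) = -5880 - 163 = -6043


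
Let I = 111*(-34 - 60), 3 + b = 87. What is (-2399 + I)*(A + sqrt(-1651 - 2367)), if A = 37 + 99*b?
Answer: -107194049 - 89831*I*sqrt(82) ≈ -1.0719e+8 - 8.1345e+5*I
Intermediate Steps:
b = 84 (b = -3 + 87 = 84)
A = 8353 (A = 37 + 99*84 = 37 + 8316 = 8353)
I = -10434 (I = 111*(-94) = -10434)
(-2399 + I)*(A + sqrt(-1651 - 2367)) = (-2399 - 10434)*(8353 + sqrt(-1651 - 2367)) = -12833*(8353 + sqrt(-4018)) = -12833*(8353 + 7*I*sqrt(82)) = -107194049 - 89831*I*sqrt(82)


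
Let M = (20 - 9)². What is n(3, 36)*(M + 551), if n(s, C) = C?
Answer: 24192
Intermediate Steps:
M = 121 (M = 11² = 121)
n(3, 36)*(M + 551) = 36*(121 + 551) = 36*672 = 24192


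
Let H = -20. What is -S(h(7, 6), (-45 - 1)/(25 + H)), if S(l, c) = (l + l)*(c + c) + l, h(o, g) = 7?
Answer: 1253/5 ≈ 250.60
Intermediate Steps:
S(l, c) = l + 4*c*l (S(l, c) = (2*l)*(2*c) + l = 4*c*l + l = l + 4*c*l)
-S(h(7, 6), (-45 - 1)/(25 + H)) = -7*(1 + 4*((-45 - 1)/(25 - 20))) = -7*(1 + 4*(-46/5)) = -7*(1 - 184/5) = -7*(-179)/5 = -1*(-1253/5) = 1253/5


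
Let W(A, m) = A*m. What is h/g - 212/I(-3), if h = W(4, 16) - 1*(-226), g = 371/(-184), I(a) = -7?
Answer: -42124/371 ≈ -113.54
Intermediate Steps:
g = -371/184 (g = 371*(-1/184) = -371/184 ≈ -2.0163)
h = 290 (h = 4*16 - 1*(-226) = 64 + 226 = 290)
h/g - 212/I(-3) = 290/(-371/184) - 212/(-7) = 290*(-184/371) - 212*(-⅐) = -53360/371 + 212/7 = -42124/371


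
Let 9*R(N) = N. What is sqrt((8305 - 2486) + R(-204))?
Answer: sqrt(52167)/3 ≈ 76.134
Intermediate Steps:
R(N) = N/9
sqrt((8305 - 2486) + R(-204)) = sqrt((8305 - 2486) + (1/9)*(-204)) = sqrt(5819 - 68/3) = sqrt(17389/3) = sqrt(52167)/3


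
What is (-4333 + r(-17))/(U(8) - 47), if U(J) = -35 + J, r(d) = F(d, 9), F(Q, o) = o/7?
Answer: 15161/259 ≈ 58.537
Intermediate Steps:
F(Q, o) = o/7 (F(Q, o) = o*(⅐) = o/7)
r(d) = 9/7 (r(d) = (⅐)*9 = 9/7)
(-4333 + r(-17))/(U(8) - 47) = (-4333 + 9/7)/((-35 + 8) - 47) = -30322/(7*(-27 - 47)) = -30322/7/(-74) = -30322/7*(-1/74) = 15161/259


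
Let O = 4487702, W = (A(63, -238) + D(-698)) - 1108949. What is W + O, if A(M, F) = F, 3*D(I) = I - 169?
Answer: 3378226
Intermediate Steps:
D(I) = -169/3 + I/3 (D(I) = (I - 169)/3 = (-169 + I)/3 = -169/3 + I/3)
W = -1109476 (W = (-238 + (-169/3 + (⅓)*(-698))) - 1108949 = (-238 + (-169/3 - 698/3)) - 1108949 = (-238 - 289) - 1108949 = -527 - 1108949 = -1109476)
W + O = -1109476 + 4487702 = 3378226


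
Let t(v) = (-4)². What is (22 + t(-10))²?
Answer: 1444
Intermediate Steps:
t(v) = 16
(22 + t(-10))² = (22 + 16)² = 38² = 1444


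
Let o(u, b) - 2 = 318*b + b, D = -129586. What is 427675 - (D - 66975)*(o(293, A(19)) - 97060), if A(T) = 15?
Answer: -18136845478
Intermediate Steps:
o(u, b) = 2 + 319*b (o(u, b) = 2 + (318*b + b) = 2 + 319*b)
427675 - (D - 66975)*(o(293, A(19)) - 97060) = 427675 - (-129586 - 66975)*((2 + 319*15) - 97060) = 427675 - (-196561)*((2 + 4785) - 97060) = 427675 - (-196561)*(4787 - 97060) = 427675 - (-196561)*(-92273) = 427675 - 1*18137273153 = 427675 - 18137273153 = -18136845478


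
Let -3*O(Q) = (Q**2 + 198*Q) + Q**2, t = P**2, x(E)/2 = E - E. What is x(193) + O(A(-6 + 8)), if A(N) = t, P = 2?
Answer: -824/3 ≈ -274.67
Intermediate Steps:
x(E) = 0 (x(E) = 2*(E - E) = 2*0 = 0)
t = 4 (t = 2**2 = 4)
A(N) = 4
O(Q) = -66*Q - 2*Q**2/3 (O(Q) = -((Q**2 + 198*Q) + Q**2)/3 = -(2*Q**2 + 198*Q)/3 = -66*Q - 2*Q**2/3)
x(193) + O(A(-6 + 8)) = 0 - 2/3*4*(99 + 4) = 0 - 2/3*4*103 = 0 - 824/3 = -824/3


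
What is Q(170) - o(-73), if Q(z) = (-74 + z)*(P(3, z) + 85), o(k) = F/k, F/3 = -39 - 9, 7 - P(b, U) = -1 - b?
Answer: 672624/73 ≈ 9214.0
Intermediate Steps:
P(b, U) = 8 + b (P(b, U) = 7 - (-1 - b) = 7 + (1 + b) = 8 + b)
F = -144 (F = 3*(-39 - 9) = 3*(-48) = -144)
o(k) = -144/k
Q(z) = -7104 + 96*z (Q(z) = (-74 + z)*((8 + 3) + 85) = (-74 + z)*(11 + 85) = (-74 + z)*96 = -7104 + 96*z)
Q(170) - o(-73) = (-7104 + 96*170) - (-144)/(-73) = (-7104 + 16320) - (-144)*(-1)/73 = 9216 - 1*144/73 = 9216 - 144/73 = 672624/73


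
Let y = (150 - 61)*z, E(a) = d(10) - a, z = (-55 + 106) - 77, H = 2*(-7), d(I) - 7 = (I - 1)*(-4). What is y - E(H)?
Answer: -2299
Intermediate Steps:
d(I) = 11 - 4*I (d(I) = 7 + (I - 1)*(-4) = 7 + (-1 + I)*(-4) = 7 + (4 - 4*I) = 11 - 4*I)
H = -14
z = -26 (z = 51 - 77 = -26)
E(a) = -29 - a (E(a) = (11 - 4*10) - a = (11 - 40) - a = -29 - a)
y = -2314 (y = (150 - 61)*(-26) = 89*(-26) = -2314)
y - E(H) = -2314 - (-29 - 1*(-14)) = -2314 - (-29 + 14) = -2314 - 1*(-15) = -2314 + 15 = -2299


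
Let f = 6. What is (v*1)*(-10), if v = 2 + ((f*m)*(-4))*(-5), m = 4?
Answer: -4820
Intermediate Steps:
v = 482 (v = 2 + ((6*4)*(-4))*(-5) = 2 + (24*(-4))*(-5) = 2 - 96*(-5) = 2 + 480 = 482)
(v*1)*(-10) = (482*1)*(-10) = 482*(-10) = -4820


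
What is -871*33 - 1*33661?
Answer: -62404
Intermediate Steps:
-871*33 - 1*33661 = -28743 - 33661 = -62404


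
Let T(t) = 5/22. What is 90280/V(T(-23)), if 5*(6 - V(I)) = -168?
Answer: 225700/99 ≈ 2279.8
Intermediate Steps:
T(t) = 5/22 (T(t) = 5*(1/22) = 5/22)
V(I) = 198/5 (V(I) = 6 - ⅕*(-168) = 6 + 168/5 = 198/5)
90280/V(T(-23)) = 90280/(198/5) = 90280*(5/198) = 225700/99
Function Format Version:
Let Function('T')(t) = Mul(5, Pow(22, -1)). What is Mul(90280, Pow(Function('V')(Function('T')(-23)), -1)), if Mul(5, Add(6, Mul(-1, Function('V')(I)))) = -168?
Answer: Rational(225700, 99) ≈ 2279.8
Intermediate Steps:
Function('T')(t) = Rational(5, 22) (Function('T')(t) = Mul(5, Rational(1, 22)) = Rational(5, 22))
Function('V')(I) = Rational(198, 5) (Function('V')(I) = Add(6, Mul(Rational(-1, 5), -168)) = Add(6, Rational(168, 5)) = Rational(198, 5))
Mul(90280, Pow(Function('V')(Function('T')(-23)), -1)) = Mul(90280, Pow(Rational(198, 5), -1)) = Mul(90280, Rational(5, 198)) = Rational(225700, 99)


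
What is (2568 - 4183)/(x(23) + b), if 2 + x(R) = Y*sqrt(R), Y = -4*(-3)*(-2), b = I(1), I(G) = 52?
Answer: 40375/5374 + 9690*sqrt(23)/2687 ≈ 24.808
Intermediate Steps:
b = 52
Y = -24 (Y = 12*(-2) = -24)
x(R) = -2 - 24*sqrt(R)
(2568 - 4183)/(x(23) + b) = (2568 - 4183)/((-2 - 24*sqrt(23)) + 52) = -1615/(50 - 24*sqrt(23))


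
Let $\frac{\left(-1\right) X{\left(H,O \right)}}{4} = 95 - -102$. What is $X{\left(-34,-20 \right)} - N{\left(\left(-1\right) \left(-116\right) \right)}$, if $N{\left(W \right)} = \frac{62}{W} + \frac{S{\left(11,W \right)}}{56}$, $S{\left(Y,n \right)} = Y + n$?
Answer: $- \frac{1284263}{1624} \approx -790.8$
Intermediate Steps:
$X{\left(H,O \right)} = -788$ ($X{\left(H,O \right)} = - 4 \left(95 - -102\right) = - 4 \left(95 + 102\right) = \left(-4\right) 197 = -788$)
$N{\left(W \right)} = \frac{11}{56} + \frac{62}{W} + \frac{W}{56}$ ($N{\left(W \right)} = \frac{62}{W} + \frac{11 + W}{56} = \frac{62}{W} + \left(11 + W\right) \frac{1}{56} = \frac{62}{W} + \left(\frac{11}{56} + \frac{W}{56}\right) = \frac{11}{56} + \frac{62}{W} + \frac{W}{56}$)
$X{\left(-34,-20 \right)} - N{\left(\left(-1\right) \left(-116\right) \right)} = -788 - \frac{3472 + \left(-1\right) \left(-116\right) \left(11 - -116\right)}{56 \left(\left(-1\right) \left(-116\right)\right)} = -788 - \frac{3472 + 116 \left(11 + 116\right)}{56 \cdot 116} = -788 - \frac{1}{56} \cdot \frac{1}{116} \left(3472 + 116 \cdot 127\right) = -788 - \frac{1}{56} \cdot \frac{1}{116} \left(3472 + 14732\right) = -788 - \frac{1}{56} \cdot \frac{1}{116} \cdot 18204 = -788 - \frac{4551}{1624} = - \frac{1284263}{1624}$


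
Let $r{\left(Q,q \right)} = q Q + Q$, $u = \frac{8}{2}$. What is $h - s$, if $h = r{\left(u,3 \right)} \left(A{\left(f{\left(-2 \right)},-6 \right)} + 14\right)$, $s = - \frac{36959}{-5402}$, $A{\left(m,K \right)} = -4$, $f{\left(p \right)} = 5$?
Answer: $\frac{827361}{5402} \approx 153.16$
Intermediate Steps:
$u = 4$ ($u = 8 \cdot \frac{1}{2} = 4$)
$r{\left(Q,q \right)} = Q + Q q$ ($r{\left(Q,q \right)} = Q q + Q = Q + Q q$)
$s = \frac{36959}{5402}$ ($s = \left(-36959\right) \left(- \frac{1}{5402}\right) = \frac{36959}{5402} \approx 6.8417$)
$h = 160$ ($h = 4 \left(1 + 3\right) \left(-4 + 14\right) = 4 \cdot 4 \cdot 10 = 16 \cdot 10 = 160$)
$h - s = 160 - \frac{36959}{5402} = \frac{827361}{5402}$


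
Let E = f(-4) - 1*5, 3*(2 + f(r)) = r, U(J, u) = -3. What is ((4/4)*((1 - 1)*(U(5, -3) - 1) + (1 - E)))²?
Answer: 784/9 ≈ 87.111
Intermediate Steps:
f(r) = -2 + r/3
E = -25/3 (E = (-2 + (⅓)*(-4)) - 1*5 = (-2 - 4/3) - 5 = -10/3 - 5 = -25/3 ≈ -8.3333)
((4/4)*((1 - 1)*(U(5, -3) - 1) + (1 - E)))² = ((4/4)*((1 - 1)*(-3 - 1) + (1 - 1*(-25/3))))² = ((4*(¼))*(0*(-4) + (1 + 25/3)))² = (1*(0 + 28/3))² = (1*(28/3))² = (28/3)² = 784/9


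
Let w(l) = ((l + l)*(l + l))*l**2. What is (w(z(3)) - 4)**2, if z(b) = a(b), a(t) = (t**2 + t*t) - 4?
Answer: 23611395600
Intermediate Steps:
a(t) = -4 + 2*t**2 (a(t) = (t**2 + t**2) - 4 = 2*t**2 - 4 = -4 + 2*t**2)
z(b) = -4 + 2*b**2
w(l) = 4*l**4 (w(l) = ((2*l)*(2*l))*l**2 = (4*l**2)*l**2 = 4*l**4)
(w(z(3)) - 4)**2 = (4*(-4 + 2*3**2)**4 - 4)**2 = (4*(-4 + 2*9)**4 - 4)**2 = (4*(-4 + 18)**4 - 4)**2 = (4*14**4 - 4)**2 = (4*38416 - 4)**2 = (153664 - 4)**2 = 153660**2 = 23611395600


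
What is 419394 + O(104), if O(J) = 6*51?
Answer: 419700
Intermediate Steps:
O(J) = 306
419394 + O(104) = 419394 + 306 = 419700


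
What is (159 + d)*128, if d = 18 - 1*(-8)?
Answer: 23680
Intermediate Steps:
d = 26 (d = 18 + 8 = 26)
(159 + d)*128 = (159 + 26)*128 = 185*128 = 23680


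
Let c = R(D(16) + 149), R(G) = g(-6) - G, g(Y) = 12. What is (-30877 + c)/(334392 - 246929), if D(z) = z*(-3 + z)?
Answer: -31222/87463 ≈ -0.35697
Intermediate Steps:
R(G) = 12 - G
c = -345 (c = 12 - (16*(-3 + 16) + 149) = 12 - (16*13 + 149) = 12 - (208 + 149) = 12 - 1*357 = 12 - 357 = -345)
(-30877 + c)/(334392 - 246929) = (-30877 - 345)/(334392 - 246929) = -31222/87463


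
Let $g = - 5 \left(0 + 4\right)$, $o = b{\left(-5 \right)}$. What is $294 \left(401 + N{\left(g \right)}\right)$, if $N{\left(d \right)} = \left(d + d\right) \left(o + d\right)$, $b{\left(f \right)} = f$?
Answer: $411894$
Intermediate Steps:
$o = -5$
$g = -20$ ($g = \left(-5\right) 4 = -20$)
$N{\left(d \right)} = 2 d \left(-5 + d\right)$ ($N{\left(d \right)} = \left(d + d\right) \left(-5 + d\right) = 2 d \left(-5 + d\right)$)
$294 \left(401 + N{\left(g \right)}\right) = 294 \left(401 + 2 \left(-20\right) \left(-5 - 20\right)\right) = 294 \left(401 + 2 \left(-20\right) \left(-25\right)\right) = 294 \left(401 + 1000\right) = 294 \cdot 1401 = 411894$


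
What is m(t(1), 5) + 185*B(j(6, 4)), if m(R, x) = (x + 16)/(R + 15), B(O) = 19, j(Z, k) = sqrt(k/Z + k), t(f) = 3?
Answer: 21097/6 ≈ 3516.2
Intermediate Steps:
j(Z, k) = sqrt(k + k/Z)
m(R, x) = (16 + x)/(15 + R)
m(t(1), 5) + 185*B(j(6, 4)) = (16 + 5)/(15 + 3) + 185*19 = 21/18 + 3515 = (1/18)*21 + 3515 = 7/6 + 3515 = 21097/6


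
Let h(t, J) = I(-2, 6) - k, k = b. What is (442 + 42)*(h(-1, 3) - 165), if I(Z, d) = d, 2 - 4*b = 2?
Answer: -76956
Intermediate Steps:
b = 0 (b = 1/2 - 1/4*2 = 1/2 - 1/2 = 0)
k = 0
h(t, J) = 6 (h(t, J) = 6 - 1*0 = 6 + 0 = 6)
(442 + 42)*(h(-1, 3) - 165) = (442 + 42)*(6 - 165) = 484*(-159) = -76956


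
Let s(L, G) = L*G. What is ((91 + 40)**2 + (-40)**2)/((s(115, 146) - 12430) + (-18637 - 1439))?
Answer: -18761/15716 ≈ -1.1938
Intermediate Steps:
s(L, G) = G*L
((91 + 40)**2 + (-40)**2)/((s(115, 146) - 12430) + (-18637 - 1439)) = ((91 + 40)**2 + (-40)**2)/((146*115 - 12430) + (-18637 - 1439)) = (131**2 + 1600)/((16790 - 12430) - 20076) = (17161 + 1600)/(4360 - 20076) = 18761/(-15716) = 18761*(-1/15716) = -18761/15716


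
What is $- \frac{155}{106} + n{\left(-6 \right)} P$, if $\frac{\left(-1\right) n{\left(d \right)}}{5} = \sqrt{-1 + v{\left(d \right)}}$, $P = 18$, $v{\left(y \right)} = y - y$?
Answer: $- \frac{155}{106} - 90 i \approx -1.4623 - 90.0 i$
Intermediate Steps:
$v{\left(y \right)} = 0$
$n{\left(d \right)} = - 5 i$ ($n{\left(d \right)} = - 5 \sqrt{-1 + 0} = - 5 \sqrt{-1} = - 5 i$)
$- \frac{155}{106} + n{\left(-6 \right)} P = - \frac{155}{106} + - 5 i 18 = \left(-155\right) \frac{1}{106} - 90 i = - \frac{155}{106} - 90 i$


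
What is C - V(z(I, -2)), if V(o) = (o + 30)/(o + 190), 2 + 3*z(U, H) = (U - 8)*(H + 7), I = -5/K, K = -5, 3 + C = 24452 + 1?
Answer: 13031797/533 ≈ 24450.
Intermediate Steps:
C = 24450 (C = -3 + (24452 + 1) = -3 + 24453 = 24450)
I = 1 (I = -5/(-5) = -5*(-⅕) = 1)
z(U, H) = -⅔ + (-8 + U)*(7 + H)/3 (z(U, H) = -⅔ + ((U - 8)*(H + 7))/3 = -⅔ + ((-8 + U)*(7 + H))/3 = -⅔ + (-8 + U)*(7 + H)/3)
V(o) = (30 + o)/(190 + o)
C - V(z(I, -2)) = 24450 - (30 + (-58/3 - 8/3*(-2) + (7/3)*1 + (⅓)*(-2)*1))/(190 + (-58/3 - 8/3*(-2) + (7/3)*1 + (⅓)*(-2)*1)) = 24450 - (30 + (-58/3 + 16/3 + 7/3 - ⅔))/(190 + (-58/3 + 16/3 + 7/3 - ⅔)) = 24450 - (30 - 37/3)/(190 - 37/3) = 24450 - 53/(533/3*3) = 24450 - 3*53/(533*3) = 24450 - 1*53/533 = 24450 - 53/533 = 13031797/533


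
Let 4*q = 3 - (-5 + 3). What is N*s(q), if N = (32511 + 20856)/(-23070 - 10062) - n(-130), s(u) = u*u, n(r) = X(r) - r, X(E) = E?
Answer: -444725/176704 ≈ -2.5168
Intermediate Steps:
q = 5/4 (q = (3 - (-5 + 3))/4 = (3 - 1*(-2))/4 = (3 + 2)/4 = (1/4)*5 = 5/4 ≈ 1.2500)
n(r) = 0 (n(r) = r - r = 0)
s(u) = u**2
N = -17789/11044 (N = (32511 + 20856)/(-23070 - 10062) - 1*0 = 53367/(-33132) + 0 = 53367*(-1/33132) + 0 = -17789/11044 + 0 = -17789/11044 ≈ -1.6107)
N*s(q) = -17789*(5/4)**2/11044 = -17789/11044*25/16 = -444725/176704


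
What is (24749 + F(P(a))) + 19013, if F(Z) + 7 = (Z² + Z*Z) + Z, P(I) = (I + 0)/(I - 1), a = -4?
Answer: 1093927/25 ≈ 43757.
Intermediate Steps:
P(I) = I/(-1 + I)
F(Z) = -7 + Z + 2*Z² (F(Z) = -7 + ((Z² + Z*Z) + Z) = -7 + ((Z² + Z²) + Z) = -7 + (2*Z² + Z) = -7 + (Z + 2*Z²) = -7 + Z + 2*Z²)
(24749 + F(P(a))) + 19013 = (24749 + (-7 - 4/(-1 - 4) + 2*(-4/(-1 - 4))²)) + 19013 = (24749 + (-7 - 4/(-5) + 2*(-4/(-5))²)) + 19013 = (24749 + (-7 - 4*(-⅕) + 2*(-4*(-⅕))²)) + 19013 = (24749 + (-7 + ⅘ + 2*(⅘)²)) + 19013 = (24749 + (-7 + ⅘ + 2*(16/25))) + 19013 = (24749 + (-7 + ⅘ + 32/25)) + 19013 = (24749 - 123/25) + 19013 = 618602/25 + 19013 = 1093927/25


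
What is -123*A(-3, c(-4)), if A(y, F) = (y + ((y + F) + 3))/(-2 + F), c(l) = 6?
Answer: -369/4 ≈ -92.250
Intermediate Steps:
A(y, F) = (3 + F + 2*y)/(-2 + F) (A(y, F) = (y + ((F + y) + 3))/(-2 + F) = (y + (3 + F + y))/(-2 + F) = (3 + F + 2*y)/(-2 + F))
-123*A(-3, c(-4)) = -123*(3 + 6 + 2*(-3))/(-2 + 6) = -123*(3 + 6 - 6)/4 = -123*3/4 = -369/4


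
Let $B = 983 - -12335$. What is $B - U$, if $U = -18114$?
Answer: $31432$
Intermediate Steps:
$B = 13318$ ($B = 983 + 12335 = 13318$)
$B - U = 13318 - -18114 = 13318 + 18114 = 31432$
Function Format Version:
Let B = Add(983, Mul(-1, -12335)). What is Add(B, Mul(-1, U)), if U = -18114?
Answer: 31432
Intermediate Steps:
B = 13318 (B = Add(983, 12335) = 13318)
Add(B, Mul(-1, U)) = Add(13318, Mul(-1, -18114)) = Add(13318, 18114) = 31432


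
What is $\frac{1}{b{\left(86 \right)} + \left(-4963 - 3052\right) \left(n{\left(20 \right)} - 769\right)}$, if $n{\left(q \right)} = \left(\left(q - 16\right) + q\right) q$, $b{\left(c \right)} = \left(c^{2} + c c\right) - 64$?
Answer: $\frac{1}{2331063} \approx 4.2899 \cdot 10^{-7}$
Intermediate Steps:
$b{\left(c \right)} = -64 + 2 c^{2}$ ($b{\left(c \right)} = \left(c^{2} + c^{2}\right) - 64 = 2 c^{2} - 64 = -64 + 2 c^{2}$)
$n{\left(q \right)} = q \left(-16 + 2 q\right)$ ($n{\left(q \right)} = \left(\left(-16 + q\right) + q\right) q = \left(-16 + 2 q\right) q = q \left(-16 + 2 q\right)$)
$\frac{1}{b{\left(86 \right)} + \left(-4963 - 3052\right) \left(n{\left(20 \right)} - 769\right)} = \frac{1}{\left(-64 + 2 \cdot 86^{2}\right) + \left(-4963 - 3052\right) \left(2 \cdot 20 \left(-8 + 20\right) - 769\right)} = \frac{1}{\left(-64 + 2 \cdot 7396\right) - 8015 \left(2 \cdot 20 \cdot 12 - 769\right)} = \frac{1}{\left(-64 + 14792\right) - 8015 \left(480 - 769\right)} = \frac{1}{14728 - -2316335} = \frac{1}{14728 + 2316335} = \frac{1}{2331063}$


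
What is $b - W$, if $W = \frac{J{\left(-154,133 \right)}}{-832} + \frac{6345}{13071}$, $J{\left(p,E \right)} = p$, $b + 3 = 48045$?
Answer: $\frac{87075486175}{1812512} \approx 48041.0$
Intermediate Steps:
$b = 48042$ ($b = -3 + 48045 = 48042$)
$W = \frac{1215329}{1812512}$ ($W = - \frac{154}{-832} + \frac{6345}{13071} = \left(-154\right) \left(- \frac{1}{832}\right) + 6345 \cdot \frac{1}{13071} = \frac{77}{416} + \frac{2115}{4357} = \frac{1215329}{1812512} \approx 0.67052$)
$b - W = 48042 - \frac{1215329}{1812512} = \frac{87075486175}{1812512}$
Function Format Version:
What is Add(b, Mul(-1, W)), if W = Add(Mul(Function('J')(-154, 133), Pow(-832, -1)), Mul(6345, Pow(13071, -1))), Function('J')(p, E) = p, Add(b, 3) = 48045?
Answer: Rational(87075486175, 1812512) ≈ 48041.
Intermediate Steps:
b = 48042 (b = Add(-3, 48045) = 48042)
W = Rational(1215329, 1812512) (W = Add(Mul(-154, Pow(-832, -1)), Mul(6345, Pow(13071, -1))) = Add(Mul(-154, Rational(-1, 832)), Mul(6345, Rational(1, 13071))) = Add(Rational(77, 416), Rational(2115, 4357)) = Rational(1215329, 1812512) ≈ 0.67052)
Add(b, Mul(-1, W)) = Add(48042, Mul(-1, Rational(1215329, 1812512))) = Add(48042, Rational(-1215329, 1812512)) = Rational(87075486175, 1812512)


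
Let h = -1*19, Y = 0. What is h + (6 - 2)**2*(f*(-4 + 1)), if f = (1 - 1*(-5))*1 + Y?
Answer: -307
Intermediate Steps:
f = 6 (f = (1 - 1*(-5))*1 + 0 = (1 + 5)*1 + 0 = 6*1 + 0 = 6 + 0 = 6)
h = -19
h + (6 - 2)**2*(f*(-4 + 1)) = -19 + (6 - 2)**2*(6*(-4 + 1)) = -19 + 4**2*(6*(-3)) = -19 + 16*(-18) = -19 - 288 = -307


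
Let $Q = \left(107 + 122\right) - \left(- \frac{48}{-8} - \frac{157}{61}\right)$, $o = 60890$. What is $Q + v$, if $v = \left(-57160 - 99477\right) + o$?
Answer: $- \frac{5826807}{61} \approx -95521.0$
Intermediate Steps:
$Q = \frac{13760}{61}$ ($Q = 229 - \left(\left(-48\right) \left(- \frac{1}{8}\right) - \frac{157}{61}\right) = 229 - \left(6 - \frac{157}{61}\right) = 229 - \frac{209}{61} = \frac{13760}{61} \approx 225.57$)
$v = -95747$ ($v = \left(-57160 - 99477\right) + 60890 = -156637 + 60890 = -95747$)
$Q + v = \frac{13760}{61} - 95747 = - \frac{5826807}{61}$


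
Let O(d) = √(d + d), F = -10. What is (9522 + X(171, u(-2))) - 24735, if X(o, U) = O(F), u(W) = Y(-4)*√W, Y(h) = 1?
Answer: -15213 + 2*I*√5 ≈ -15213.0 + 4.4721*I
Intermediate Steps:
u(W) = √W (u(W) = 1*√W = √W)
O(d) = √2*√d (O(d) = √(2*d) = √2*√d)
X(o, U) = 2*I*√5 (X(o, U) = √2*√(-10) = √2*(I*√10) = 2*I*√5)
(9522 + X(171, u(-2))) - 24735 = (9522 + 2*I*√5) - 24735 = -15213 + 2*I*√5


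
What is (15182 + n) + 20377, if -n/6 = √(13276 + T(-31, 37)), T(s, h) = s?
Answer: 35559 - 6*√13245 ≈ 34869.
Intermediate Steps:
n = -6*√13245 (n = -6*√(13276 - 31) = -6*√13245 ≈ -690.52)
(15182 + n) + 20377 = (15182 - 6*√13245) + 20377 = 35559 - 6*√13245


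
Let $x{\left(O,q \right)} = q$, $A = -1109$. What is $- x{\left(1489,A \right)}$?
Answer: $1109$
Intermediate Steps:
$- x{\left(1489,A \right)} = \left(-1\right) \left(-1109\right) = 1109$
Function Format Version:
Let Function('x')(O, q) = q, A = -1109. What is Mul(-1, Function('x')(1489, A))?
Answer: 1109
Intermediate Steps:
Mul(-1, Function('x')(1489, A)) = Mul(-1, -1109) = 1109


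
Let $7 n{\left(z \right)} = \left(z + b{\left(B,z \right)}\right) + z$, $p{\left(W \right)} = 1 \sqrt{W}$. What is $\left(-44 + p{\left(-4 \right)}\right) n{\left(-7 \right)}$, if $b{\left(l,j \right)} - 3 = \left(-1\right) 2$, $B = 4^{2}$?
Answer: $\frac{572}{7} - \frac{26 i}{7} \approx 81.714 - 3.7143 i$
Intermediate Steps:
$B = 16$
$p{\left(W \right)} = \sqrt{W}$
$b{\left(l,j \right)} = 1$ ($b{\left(l,j \right)} = 3 - 2 = 1$)
$n{\left(z \right)} = \frac{1}{7} + \frac{2 z}{7}$ ($n{\left(z \right)} = \frac{\left(z + 1\right) + z}{7} = \frac{\left(1 + z\right) + z}{7} = \frac{1 + 2 z}{7} = \frac{1}{7} + \frac{2 z}{7}$)
$\left(-44 + p{\left(-4 \right)}\right) n{\left(-7 \right)} = \left(-44 + \sqrt{-4}\right) \left(\frac{1}{7} + \frac{2}{7} \left(-7\right)\right) = \left(-44 + 2 i\right) \left(\frac{1}{7} - 2\right) = \left(-44 + 2 i\right) \left(- \frac{13}{7}\right) = \frac{572}{7} - \frac{26 i}{7}$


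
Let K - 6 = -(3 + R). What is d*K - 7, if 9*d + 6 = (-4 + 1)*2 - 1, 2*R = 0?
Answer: -34/3 ≈ -11.333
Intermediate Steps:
R = 0 (R = (1/2)*0 = 0)
d = -13/9 (d = -2/3 + ((-4 + 1)*2 - 1)/9 = -2/3 + (-3*2 - 1)/9 = -2/3 + (-6 - 1)/9 = -2/3 + (1/9)*(-7) = -2/3 - 7/9 = -13/9 ≈ -1.4444)
K = 3 (K = 6 - (3 + 0) = 6 - 1*3 = 6 - 3 = 3)
d*K - 7 = -13/9*3 - 7 = -13/3 - 7 = -34/3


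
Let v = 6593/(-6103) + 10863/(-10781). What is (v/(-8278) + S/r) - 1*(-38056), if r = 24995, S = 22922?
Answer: 259050592632190303379/6806925282037115 ≈ 38057.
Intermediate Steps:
v = -137376022/65796443 (v = 6593*(-1/6103) + 10863*(-1/10781) = -6593/6103 - 10863/10781 = -137376022/65796443 ≈ -2.0879)
(v/(-8278) + S/r) - 1*(-38056) = (-137376022/65796443/(-8278) + 22922/24995) - 1*(-38056) = (-137376022/65796443*(-1/8278) + 22922*(1/24995)) + 38056 = (68688011/272331477577 + 22922/24995) + 38056 = 6244098985854939/6806925282037115 + 38056 = 259050592632190303379/6806925282037115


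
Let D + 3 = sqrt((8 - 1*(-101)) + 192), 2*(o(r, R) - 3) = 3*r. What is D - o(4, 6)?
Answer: -12 + sqrt(301) ≈ 5.3493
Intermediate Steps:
o(r, R) = 3 + 3*r/2 (o(r, R) = 3 + (3*r)/2 = 3 + 3*r/2)
D = -3 + sqrt(301) (D = -3 + sqrt((8 - 1*(-101)) + 192) = -3 + sqrt((8 + 101) + 192) = -3 + sqrt(109 + 192) = -3 + sqrt(301) ≈ 14.349)
D - o(4, 6) = (-3 + sqrt(301)) - (3 + (3/2)*4) = (-3 + sqrt(301)) - (3 + 6) = (-3 + sqrt(301)) - 1*9 = (-3 + sqrt(301)) - 9 = -12 + sqrt(301)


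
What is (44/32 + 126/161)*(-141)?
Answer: -55977/184 ≈ -304.22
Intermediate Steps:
(44/32 + 126/161)*(-141) = (44*(1/32) + 126*(1/161))*(-141) = (11/8 + 18/23)*(-141) = (397/184)*(-141) = -55977/184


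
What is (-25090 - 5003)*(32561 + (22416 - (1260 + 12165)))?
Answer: -1250424336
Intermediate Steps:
(-25090 - 5003)*(32561 + (22416 - (1260 + 12165))) = -30093*(32561 + (22416 - 1*13425)) = -30093*(32561 + (22416 - 13425)) = -30093*(32561 + 8991) = -30093*41552 = -1250424336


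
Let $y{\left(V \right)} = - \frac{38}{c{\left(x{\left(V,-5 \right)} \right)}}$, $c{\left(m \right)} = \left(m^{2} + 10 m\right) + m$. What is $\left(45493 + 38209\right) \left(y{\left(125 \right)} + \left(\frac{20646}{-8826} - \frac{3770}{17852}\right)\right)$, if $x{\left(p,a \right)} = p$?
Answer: $- \frac{5961479950999087}{27901560250} \approx -2.1366 \cdot 10^{5}$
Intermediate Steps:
$c{\left(m \right)} = m^{2} + 11 m$
$y{\left(V \right)} = - \frac{38}{V \left(11 + V\right)}$
$\left(45493 + 38209\right) \left(y{\left(125 \right)} + \left(\frac{20646}{-8826} - \frac{3770}{17852}\right)\right) = \left(45493 + 38209\right) \left(- \frac{38}{125 \left(11 + 125\right)} + \left(\frac{20646}{-8826} - \frac{3770}{17852}\right)\right) = 83702 \left(\left(-38\right) \frac{1}{125} \cdot \frac{1}{136} + \left(20646 \left(- \frac{1}{8826}\right) - \frac{1885}{8926}\right)\right) = 83702 \left(\left(-38\right) \frac{1}{125} \cdot \frac{1}{136} - \frac{33487201}{13130146}\right) = 83702 \left(- \frac{19}{8500} - \frac{33487201}{13130146}\right) = 83702 \left(- \frac{142445340637}{55803120500}\right) = - \frac{5961479950999087}{27901560250}$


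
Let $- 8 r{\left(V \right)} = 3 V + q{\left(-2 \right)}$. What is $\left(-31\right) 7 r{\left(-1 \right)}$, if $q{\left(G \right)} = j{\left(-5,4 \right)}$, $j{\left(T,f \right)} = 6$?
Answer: $\frac{651}{8} \approx 81.375$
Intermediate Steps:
$q{\left(G \right)} = 6$
$r{\left(V \right)} = - \frac{3}{4} - \frac{3 V}{8}$ ($r{\left(V \right)} = - \frac{3 V + 6}{8} = - \frac{6 + 3 V}{8} = - \frac{3}{4} - \frac{3 V}{8}$)
$\left(-31\right) 7 r{\left(-1 \right)} = \left(-31\right) 7 \left(- \frac{3}{4} - - \frac{3}{8}\right) = - 217 \left(- \frac{3}{4} + \frac{3}{8}\right) = \left(-217\right) \left(- \frac{3}{8}\right) = \frac{651}{8}$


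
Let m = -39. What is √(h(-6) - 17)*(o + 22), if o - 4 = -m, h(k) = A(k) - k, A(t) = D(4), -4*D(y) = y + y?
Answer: 65*I*√13 ≈ 234.36*I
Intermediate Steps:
D(y) = -y/2 (D(y) = -(y + y)/4 = -y/2)
A(t) = -2 (A(t) = -½*4 = -2)
h(k) = -2 - k
o = 43 (o = 4 - 1*(-39) = 4 + 39 = 43)
√(h(-6) - 17)*(o + 22) = √((-2 - 1*(-6)) - 17)*(43 + 22) = √((-2 + 6) - 17)*65 = √(4 - 17)*65 = √(-13)*65 = (I*√13)*65 = 65*I*√13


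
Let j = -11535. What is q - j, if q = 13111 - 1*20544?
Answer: 4102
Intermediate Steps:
q = -7433 (q = 13111 - 20544 = -7433)
q - j = -7433 - 1*(-11535) = -7433 + 11535 = 4102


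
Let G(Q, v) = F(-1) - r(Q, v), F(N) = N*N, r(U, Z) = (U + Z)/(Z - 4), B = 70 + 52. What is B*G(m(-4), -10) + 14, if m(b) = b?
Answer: 14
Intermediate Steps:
B = 122
r(U, Z) = (U + Z)/(-4 + Z)
F(N) = N²
G(Q, v) = 1 - (Q + v)/(-4 + v) (G(Q, v) = (-1)² - (Q + v)/(-4 + v) = 1 - (Q + v)/(-4 + v))
B*G(m(-4), -10) + 14 = 122*((-4 - 1*(-4))/(-4 - 10)) + 14 = 122*((-4 + 4)/(-14)) + 14 = 122*(-1/14*0) + 14 = 122*0 + 14 = 0 + 14 = 14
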